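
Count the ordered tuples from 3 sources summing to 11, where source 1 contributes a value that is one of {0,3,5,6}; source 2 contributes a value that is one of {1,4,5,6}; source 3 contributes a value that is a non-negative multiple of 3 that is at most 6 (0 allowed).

4

The generating function for the choices is (1 + z^3 + z^5 + z^6)·(z + z^4 + z^5 + z^6)·(1 + z^3 + z^6); the count is [z^11].
(1 + z^3 + z^5 + z^6) has coefficients 1,0,0,1,0,1,1 for degrees 0…6.
(z + z^4 + z^5 + z^6) has coefficients 0,1,0,0,1,1,1,0,0,0,0,0 for degrees 0…11.
Finally multiplying by (1 + z^3 + z^6), the product of all factors after the first has coefficients 0,1,0,0,2,1,1,2,1,1,1,1 for degrees 0…11.
[z^11] = 1·1 + 1·1 + 1·1 + 1·1 = 4.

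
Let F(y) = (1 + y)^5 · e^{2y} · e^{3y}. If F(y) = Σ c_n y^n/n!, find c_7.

The EGF product rule gives c_7 = Σ_{k_1+k_2+k_3=7} C(7; k_1,k_2,k_3) · ∏ g_i(k_i), where (1+y)^5 gives the falling factorial (5)_k; e^{2y} gives (2)^k; e^{3y} gives (3)^k.
g_1(k) for k = 0…7: 1, 5, 20, 60, 120, 120, 0, 0.
g_2(k) for k = 0…7: 1, 2, 4, 8, 16, 32, 64, 128.
g_3(k) for k = 0…7: 1, 3, 9, 27, 81, 243, 729, 2187.
First combine the last two factors: h(k) = Σ_j C(k,j)·g_2(j)·g_3(k−j) for k = 0…7: 1, 5, 25, 125, 625, 3125, 15625, 78125.
c_7 = Σ_k C(7,k)·g_1(k)·h(7−k) = 1·1·78125 + 7·5·15625 + 21·20·3125 + 35·60·625 + 35·120·125 + 21·120·25 = 78125 + 546875 + 1312500 + 1312500 + 525000 + 63000 = 3838000.

3838000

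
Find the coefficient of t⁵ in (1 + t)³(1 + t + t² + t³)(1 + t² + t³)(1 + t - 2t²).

(1 + t)³ has coefficients 1,3,3,1 for degrees 0…3.
(1 + t + t² + t³) has coefficients 1,1,1,1,0,0 for degrees 0…5.
Multiplying by (1 + t² + t³) gives running coefficients 1,1,2,3,2,2 for degrees 0…5.
Finally multiplying by (1 + t - 2t²), the product of all factors after the first has coefficients 1,2,1,3,1,-2 for degrees 0…5.
[t⁵] = 1·(-2) + 3·1 + 3·3 + 1·1 = 11.

11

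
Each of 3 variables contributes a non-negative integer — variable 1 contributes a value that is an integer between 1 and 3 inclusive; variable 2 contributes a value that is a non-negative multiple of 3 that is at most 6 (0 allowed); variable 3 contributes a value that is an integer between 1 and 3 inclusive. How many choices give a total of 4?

The generating function for the choices is (y + y^2 + y^3)·(1 + y^3 + y^6)·(y + y^2 + y^3); the count is [y^4].
(y + y^2 + y^3) has coefficients 0,1,1,1 for degrees 0…3.
(1 + y^3 + y^6) has coefficients 1,0,0,1,0 for degrees 0…4.
Finally multiplying by (y + y^2 + y^3), the product of all factors after the first has coefficients 0,1,1,1,1 for degrees 0…4.
[y^4] = 1·1 + 1·1 + 1·1 = 3.

3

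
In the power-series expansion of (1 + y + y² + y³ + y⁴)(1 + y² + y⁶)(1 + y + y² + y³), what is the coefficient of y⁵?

7

(1 + y + y² + y³ + y⁴) has coefficients 1,1,1,1,1 for degrees 0…4.
(1 + y² + y⁶) has coefficients 1,0,1,0,0,0 for degrees 0…5.
Finally multiplying by (1 + y + y² + y³), the product of all factors after the first has coefficients 1,1,2,2,1,1 for degrees 0…5.
[y⁵] = 1·1 + 1·1 + 1·2 + 1·2 + 1·1 = 7.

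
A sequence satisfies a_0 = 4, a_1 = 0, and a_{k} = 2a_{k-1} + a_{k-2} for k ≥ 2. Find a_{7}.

280

The ordinary generating function has denominator 1 - 2y - y^2.
Iterating the recurrence: a_0,…,a_{7} = 4, 0, 4, 8, 20, 48, 116, 280.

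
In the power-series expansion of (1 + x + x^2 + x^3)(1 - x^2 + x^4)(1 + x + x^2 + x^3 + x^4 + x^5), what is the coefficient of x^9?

2

(1 + x + x^2 + x^3) has coefficients 1,1,1,1 for degrees 0…3.
(1 - x^2 + x^4) has coefficients 1,0,-1,0,1,0,0,0,0,0 for degrees 0…9.
Finally multiplying by (1 + x + x^2 + x^3 + x^4 + x^5), the product of all factors after the first has coefficients 1,1,0,0,1,1,0,0,1,1 for degrees 0…9.
[x^9] = 1·1 + 1·1 + 1·0 + 1·0 = 2.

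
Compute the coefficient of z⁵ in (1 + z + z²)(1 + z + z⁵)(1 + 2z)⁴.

121

(1 + z + z²) has coefficients 1,1,1 for degrees 0…2.
(1 + z + z⁵) has coefficients 1,1,0,0,0,1 for degrees 0…5.
Finally multiplying by (1 + 2z)⁴, the product of all factors after the first has coefficients 1,9,32,56,48,17 for degrees 0…5.
[z⁵] = 1·17 + 1·48 + 1·56 = 121.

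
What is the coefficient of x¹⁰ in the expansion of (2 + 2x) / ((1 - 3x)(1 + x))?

118098

Partial fractions give a closed form: a_n = (2)·3^n.
At n = 10: a_10 = 118098.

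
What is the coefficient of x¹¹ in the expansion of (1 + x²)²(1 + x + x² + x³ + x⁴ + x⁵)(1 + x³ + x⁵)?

(1 + x²)² has coefficients 1,0,2,0,1 for degrees 0…4.
(1 + x + x² + x³ + x⁴ + x⁵) has coefficients 1,1,1,1,1,1,0,0,0,0,0,0 for degrees 0…11.
Finally multiplying by (1 + x³ + x⁵), the product of all factors after the first has coefficients 1,1,1,2,2,3,2,2,2,1,1,0 for degrees 0…11.
[x¹¹] = 1·0 + 2·1 + 1·2 = 4.

4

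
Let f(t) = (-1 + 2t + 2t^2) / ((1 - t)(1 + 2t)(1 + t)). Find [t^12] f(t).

Partial fractions give a closed form: a_n = (1/2)·1^n + (-2)·(-2)^n + (1/2)·(-1)^n.
At n = 12: a_12 = -8191.

-8191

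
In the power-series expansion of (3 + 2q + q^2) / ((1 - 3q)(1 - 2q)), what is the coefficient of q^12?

The denominator gives the recurrence a_n = 5a_(n−1) − 6a_(n−2) for n ≥ 3; the numerator fixes a_0 = 3, a_1 = 17, a_2 = 68.
Iterating: 3, 17, 68, 238, 782, 2482, 7718, 23698, 72182, 218722, 660518, 1990258, 5988182, so a_12 = 5988182.

5988182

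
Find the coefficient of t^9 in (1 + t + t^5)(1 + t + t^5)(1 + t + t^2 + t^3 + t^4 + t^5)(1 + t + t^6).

12

(1 + t + t^5) has coefficients 1,1,0,0,0,1 for degrees 0…5.
(1 + t + t^5) has coefficients 1,1,0,0,0,1,0,0,0,0 for degrees 0…9.
Multiplying by (1 + t + t^2 + t^3 + t^4 + t^5) gives running coefficients 1,2,2,2,2,3,2,1,1,1 for degrees 0…9.
Finally multiplying by (1 + t + t^6), the product of all factors after the first has coefficients 1,3,4,4,4,5,6,5,4,4 for degrees 0…9.
[t^9] = 1·4 + 1·4 + 1·4 = 12.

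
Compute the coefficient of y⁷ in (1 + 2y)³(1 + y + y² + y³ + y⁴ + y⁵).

(1 + 2y)³ has coefficients 1,6,12,8 for degrees 0…3.
(1 + y + y² + y³ + y⁴ + y⁵) has coefficients 1,1,1,1,1,1,0,0 for degrees 0…7.
[y⁷] = 1·0 + 6·0 + 12·1 + 8·1 = 20.

20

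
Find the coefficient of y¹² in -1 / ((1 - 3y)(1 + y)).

Partial fractions give a closed form: a_n = (-3/4)·3^n + (-1/4)·(-1)^n.
At n = 12: a_12 = -398581.

-398581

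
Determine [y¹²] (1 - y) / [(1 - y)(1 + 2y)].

Partial fractions give a closed form: a_n = (1)·(-2)^n.
At n = 12: a_12 = 4096.

4096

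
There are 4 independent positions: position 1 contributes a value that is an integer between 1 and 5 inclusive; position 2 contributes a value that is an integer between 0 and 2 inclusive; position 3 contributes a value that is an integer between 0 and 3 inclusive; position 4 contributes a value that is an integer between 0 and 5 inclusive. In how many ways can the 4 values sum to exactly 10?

41

The generating function for the choices is (t + t² + t³ + t⁴ + t⁵)·(1 + t + t²)·(1 + t + t² + t³)·(1 + t + t² + t³ + t⁴ + t⁵); the count is [t¹⁰].
(t + t² + t³ + t⁴ + t⁵) has coefficients 0,1,1,1,1,1 for degrees 0…5.
(1 + t + t²) has coefficients 1,1,1,0,0,0,0,0,0,0,0 for degrees 0…10.
Multiplying by (1 + t + t² + t³) gives running coefficients 1,2,3,3,2,1,0,0,0,0,0 for degrees 0…10.
Finally multiplying by (1 + t + t² + t³ + t⁴ + t⁵), the product of all factors after the first has coefficients 1,3,6,9,11,12,11,9,6,3,1 for degrees 0…10.
[t¹⁰] = 1·3 + 1·6 + 1·9 + 1·11 + 1·12 = 41.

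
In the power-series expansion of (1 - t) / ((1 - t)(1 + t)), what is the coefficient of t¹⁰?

1

Partial fractions give a closed form: a_n = (1)·(-1)^n.
At n = 10: a_10 = 1.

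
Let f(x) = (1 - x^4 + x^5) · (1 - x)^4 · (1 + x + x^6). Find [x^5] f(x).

(1 - x^4 + x^5) has coefficients 1,0,0,0,-1,1 for degrees 0…5.
(1 - x)^4 has coefficients 1,-4,6,-4,1,0 for degrees 0…5.
Finally multiplying by (1 + x + x^6), the product of all factors after the first has coefficients 1,-3,2,2,-3,1 for degrees 0…5.
[x^5] = 1·1 − 1·(-3) + 1·1 = 5.

5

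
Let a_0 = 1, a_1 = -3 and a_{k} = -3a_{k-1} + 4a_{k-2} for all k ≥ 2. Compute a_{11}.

-3355443

The ordinary generating function has denominator 1 + 3t - 4t^2.
Iterating the recurrence: a_0,…,a_{11} = 1, -3, 13, -51, 205, -819, 3277, -13107, 52429, -209715, 838861, -3355443.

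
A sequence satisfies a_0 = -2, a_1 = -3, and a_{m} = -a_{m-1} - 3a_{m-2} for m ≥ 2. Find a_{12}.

1998

The ordinary generating function has denominator 1 + z + 3z^2.
Iterating the recurrence: a_0,…,a_{12} = -2, -3, 9, 0, -27, 27, 54, -135, -27, 432, -351, -945, 1998.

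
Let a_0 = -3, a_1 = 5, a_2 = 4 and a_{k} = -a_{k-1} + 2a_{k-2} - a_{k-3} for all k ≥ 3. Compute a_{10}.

-869

The ordinary generating function has denominator 1 + y - 2y^2 + y^3.
Iterating the recurrence: a_0,…,a_{10} = -3, 5, 4, 9, -6, 20, -41, 87, -189, 404, -869.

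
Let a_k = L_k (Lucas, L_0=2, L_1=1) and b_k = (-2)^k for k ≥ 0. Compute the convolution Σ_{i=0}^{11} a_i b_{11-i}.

-4007

This is [x^11] in the product of the two ordinary generating functions.
Σ = 2·(-2048) + 1·1024 + 3·(-512) + 4·256 + 7·(-128) + 11·64 + 18·(-32) + 29·16 + 47·(-8) + 76·4 + 123·(-2) + 199·1 = -4007.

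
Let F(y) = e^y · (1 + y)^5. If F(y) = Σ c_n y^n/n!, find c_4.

501

The EGF product rule gives c_4 = Σ_{k_1+k_2=4} C(4; k_1,k_2) · ∏ g_i(k_i), where e^y gives (1)^k; (1+y)^5 gives the falling factorial (5)_k.
g_1(k) for k = 0…4: 1, 1, 1, 1, 1.
g_2(k) for k = 0…4: 1, 5, 20, 60, 120.
c_4 = Σ_k C(4,k)·g_1(k)·g_2(4−k) = 1·1·120 + 4·1·60 + 6·1·20 + 4·1·5 + 1·1·1 = 120 + 240 + 120 + 20 + 1 = 501.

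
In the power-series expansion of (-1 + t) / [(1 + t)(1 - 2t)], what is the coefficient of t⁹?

-170

Partial fractions give a closed form: a_n = (-2/3)·(-1)^n + (-1/3)·2^n.
At n = 9: a_9 = -170.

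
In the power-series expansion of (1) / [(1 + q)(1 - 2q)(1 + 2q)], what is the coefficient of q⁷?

-85

The denominator gives the recurrence a_n = −a_(n−1) + 4a_(n−2) + 4a_(n−3) for n ≥ 3; the numerator fixes a_0 = 1, a_1 = -1, a_2 = 5.
Iterating: 1, -1, 5, -5, 21, -21, 85, -85, so a_7 = -85.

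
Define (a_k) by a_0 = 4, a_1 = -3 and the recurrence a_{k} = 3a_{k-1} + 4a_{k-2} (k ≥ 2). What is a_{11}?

838857

The ordinary generating function has denominator 1 - 3x - 4x^2.
Iterating the recurrence: a_0,…,a_{11} = 4, -3, 7, 9, 55, 201, 823, 3273, 13111, 52425, 209719, 838857.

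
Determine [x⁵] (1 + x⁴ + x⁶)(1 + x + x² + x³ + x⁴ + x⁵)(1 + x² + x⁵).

4

(1 + x⁴ + x⁶) has coefficients 1,0,0,0,1,0 for degrees 0…5.
(1 + x + x² + x³ + x⁴ + x⁵) has coefficients 1,1,1,1,1,1 for degrees 0…5.
Finally multiplying by (1 + x² + x⁵), the product of all factors after the first has coefficients 1,1,2,2,2,3 for degrees 0…5.
[x⁵] = 1·3 + 1·1 = 4.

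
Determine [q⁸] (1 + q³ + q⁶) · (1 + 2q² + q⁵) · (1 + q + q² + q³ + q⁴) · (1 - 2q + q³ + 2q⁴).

(1 + q³ + q⁶) has coefficients 1,0,0,1,0,0,1 for degrees 0…6.
(1 + 2q² + q⁵) has coefficients 1,0,2,0,0,1,0,0,0 for degrees 0…8.
Multiplying by (1 + q + q² + q³ + q⁴) gives running coefficients 1,1,3,3,3,3,3,1,1 for degrees 0…8.
Finally multiplying by (1 - 2q + q³ + 2q⁴), the product of all factors after the first has coefficients 1,-1,1,-2,0,2,6,4,8 for degrees 0…8.
[q⁸] = 1·8 + 1·2 + 1·1 = 11.

11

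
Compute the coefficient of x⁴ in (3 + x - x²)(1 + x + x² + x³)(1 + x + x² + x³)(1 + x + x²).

(3 + x - x²) has coefficients 3,1,-1 for degrees 0…2.
(1 + x + x² + x³) has coefficients 1,1,1,1,0 for degrees 0…4.
Multiplying by (1 + x + x² + x³) gives running coefficients 1,2,3,4,3 for degrees 0…4.
Finally multiplying by (1 + x + x²), the product of all factors after the first has coefficients 1,3,6,9,10 for degrees 0…4.
[x⁴] = 3·10 + 1·9 − 1·6 = 33.

33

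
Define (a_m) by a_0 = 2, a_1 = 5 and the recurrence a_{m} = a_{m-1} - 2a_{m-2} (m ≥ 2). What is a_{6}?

The ordinary generating function has denominator 1 - y + 2y^2.
Iterating the recurrence: a_0,…,a_{6} = 2, 5, 1, -9, -11, 7, 29.

29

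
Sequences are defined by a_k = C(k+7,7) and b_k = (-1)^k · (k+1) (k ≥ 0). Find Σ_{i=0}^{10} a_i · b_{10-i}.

7578

Write out a_i and b_{10-i} for i = 0,…,10 and sum the products.
Σ = 1·11 + 8·(-10) + 36·9 + 120·(-8) + 330·7 + 792·(-6) + 1716·5 + 3432·(-4) + 6435·3 + 11440·(-2) + 19448·1 = 7578.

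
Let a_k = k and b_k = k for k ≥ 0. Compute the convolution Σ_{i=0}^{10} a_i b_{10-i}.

165

This is [x^10] in the product of the two ordinary generating functions.
Σ = 0·10 + 1·9 + 2·8 + 3·7 + 4·6 + 5·5 + 6·4 + 7·3 + 8·2 + 9·1 + 10·0 = 165.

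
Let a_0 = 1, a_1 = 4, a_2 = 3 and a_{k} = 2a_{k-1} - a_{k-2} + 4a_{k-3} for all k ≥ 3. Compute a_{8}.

The ordinary generating function has denominator 1 - 2z + z^2 - 4z^3.
Iterating the recurrence: a_0,…,a_{8} = 1, 4, 3, 6, 25, 56, 111, 266, 645.

645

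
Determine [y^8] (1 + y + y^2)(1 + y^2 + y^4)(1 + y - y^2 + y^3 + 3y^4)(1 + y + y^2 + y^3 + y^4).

(1 + y + y^2) has coefficients 1,1,1 for degrees 0…2.
(1 + y^2 + y^4) has coefficients 1,0,1,0,1,0,0,0,0 for degrees 0…8.
Multiplying by (1 + y - y^2 + y^3 + 3y^4) gives running coefficients 1,1,0,2,3,2,2,1,3 for degrees 0…8.
Finally multiplying by (1 + y + y^2 + y^3 + y^4), the product of all factors after the first has coefficients 1,2,2,4,7,8,9,10,11 for degrees 0…8.
[y^8] = 1·11 + 1·10 + 1·9 = 30.

30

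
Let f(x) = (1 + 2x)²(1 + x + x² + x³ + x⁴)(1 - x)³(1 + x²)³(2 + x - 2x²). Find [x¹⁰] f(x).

(1 + 2x)² has coefficients 1,4,4 for degrees 0…2.
(1 + x + x² + x³ + x⁴) has coefficients 1,1,1,1,1,0,0,0,0,0,0 for degrees 0…10.
Multiplying by (1 - x)³ gives running coefficients 1,-2,1,0,0,-1,2,-1,0,0,0 for degrees 0…10.
Multiplying by (1 + x²)³ gives running coefficients 1,-2,4,-6,6,-7,6,-6,7,-6,6 for degrees 0…10.
Finally multiplying by (2 + x - 2x²), the product of all factors after the first has coefficients 2,-3,4,-4,-2,4,-7,8,-4,7,-8 for degrees 0…10.
[x¹⁰] = 1·(-8) + 4·7 + 4·(-4) = 4.

4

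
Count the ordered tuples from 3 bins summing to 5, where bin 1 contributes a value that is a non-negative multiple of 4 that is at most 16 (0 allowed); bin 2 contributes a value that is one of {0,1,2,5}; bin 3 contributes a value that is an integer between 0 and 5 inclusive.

6

The generating function for the choices is (1 + y^4 + y^8 + y^12 + y^16)·(1 + y + y^2 + y^5)·(1 + y + y^2 + y^3 + y^4 + y^5); the count is [y^5].
(1 + y^4 + y^8 + y^12 + y^16) has coefficients 1,0,0,0,1,0 for degrees 0…5.
(1 + y + y^2 + y^5) has coefficients 1,1,1,0,0,1 for degrees 0…5.
Finally multiplying by (1 + y + y^2 + y^3 + y^4 + y^5), the product of all factors after the first has coefficients 1,2,3,3,3,4 for degrees 0…5.
[y^5] = 1·4 + 1·2 = 6.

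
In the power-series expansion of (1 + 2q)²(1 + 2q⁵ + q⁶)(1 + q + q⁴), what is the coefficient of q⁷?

21

(1 + 2q)² has coefficients 1,4,4 for degrees 0…2.
(1 + 2q⁵ + q⁶) has coefficients 1,0,0,0,0,2,1,0 for degrees 0…7.
Finally multiplying by (1 + q + q⁴), the product of all factors after the first has coefficients 1,1,0,0,1,2,3,1 for degrees 0…7.
[q⁷] = 1·1 + 4·3 + 4·2 = 21.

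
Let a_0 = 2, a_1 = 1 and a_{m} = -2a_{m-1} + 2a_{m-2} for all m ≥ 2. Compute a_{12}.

The ordinary generating function has denominator 1 + 2x - 2x^2.
Iterating the recurrence: a_0,…,a_{12} = 2, 1, 2, -2, 8, -20, 56, -152, 416, -1136, 3104, -8480, 23168.

23168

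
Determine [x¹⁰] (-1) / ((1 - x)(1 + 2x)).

The denominator gives the recurrence a_n = −a_(n−1) + 2a_(n−2) for n ≥ 2; the numerator fixes a_0 = -1, a_1 = 1.
Iterating: -1, 1, -3, 5, -11, 21, -43, 85, -171, 341, -683, so a_10 = -683.

-683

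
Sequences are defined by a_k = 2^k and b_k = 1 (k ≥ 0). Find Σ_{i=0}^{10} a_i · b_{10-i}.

2047

This is [x^10] in the product of the two ordinary generating functions.
Σ = 1·1 + 2·1 + 4·1 + 8·1 + 16·1 + 32·1 + 64·1 + 128·1 + 256·1 + 512·1 + 1024·1 = 2047.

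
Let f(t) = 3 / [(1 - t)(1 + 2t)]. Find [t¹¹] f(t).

-4095

The denominator gives the recurrence a_n = −a_(n−1) + 2a_(n−2) for n ≥ 2; the numerator fixes a_0 = 3, a_1 = -3.
Iterating: 3, -3, 9, -15, 33, -63, 129, -255, 513, -1023, 2049, -4095, so a_11 = -4095.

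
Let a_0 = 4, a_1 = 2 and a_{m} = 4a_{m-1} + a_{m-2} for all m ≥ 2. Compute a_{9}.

289154

The ordinary generating function has denominator 1 - 4z - z^2.
Iterating the recurrence: a_0,…,a_{9} = 4, 2, 12, 50, 212, 898, 3804, 16114, 68260, 289154.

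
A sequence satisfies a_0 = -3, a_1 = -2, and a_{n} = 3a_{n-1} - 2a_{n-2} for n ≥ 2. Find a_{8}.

The ordinary generating function has denominator 1 - 3t + 2t^2.
Iterating the recurrence: a_0,…,a_{8} = -3, -2, 0, 4, 12, 28, 60, 124, 252.

252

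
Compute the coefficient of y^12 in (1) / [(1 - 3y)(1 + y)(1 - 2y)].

Partial fractions give a closed form: a_n = (9/4)·3^n + (1/12)·(-1)^n + (-4/3)·2^n.
At n = 12: a_12 = 1190281.

1190281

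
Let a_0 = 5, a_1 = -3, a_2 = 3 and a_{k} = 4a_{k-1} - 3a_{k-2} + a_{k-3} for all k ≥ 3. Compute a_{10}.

90480

The ordinary generating function has denominator 1 - 4y + 3y^2 - y^3.
Iterating the recurrence: a_0,…,a_{10} = 5, -3, 3, 26, 92, 293, 922, 2901, 9131, 28743, 90480.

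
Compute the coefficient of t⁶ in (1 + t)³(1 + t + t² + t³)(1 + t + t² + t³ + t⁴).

(1 + t)³ has coefficients 1,3,3,1 for degrees 0…3.
(1 + t + t² + t³) has coefficients 1,1,1,1,0,0,0 for degrees 0…6.
Finally multiplying by (1 + t + t² + t³ + t⁴), the product of all factors after the first has coefficients 1,2,3,4,4,3,2 for degrees 0…6.
[t⁶] = 1·2 + 3·3 + 3·4 + 1·4 = 27.

27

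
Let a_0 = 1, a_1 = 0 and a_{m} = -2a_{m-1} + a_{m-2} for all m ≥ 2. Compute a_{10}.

The ordinary generating function has denominator 1 + 2x - x^2.
Iterating the recurrence: a_0,…,a_{10} = 1, 0, 1, -2, 5, -12, 29, -70, 169, -408, 985.

985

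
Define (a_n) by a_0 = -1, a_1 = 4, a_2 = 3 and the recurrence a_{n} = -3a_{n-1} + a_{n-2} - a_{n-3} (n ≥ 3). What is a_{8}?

The ordinary generating function has denominator 1 + 3t - t^2 + t^3.
Iterating the recurrence: a_0,…,a_{8} = -1, 4, 3, -4, 11, -40, 135, -456, 1543.

1543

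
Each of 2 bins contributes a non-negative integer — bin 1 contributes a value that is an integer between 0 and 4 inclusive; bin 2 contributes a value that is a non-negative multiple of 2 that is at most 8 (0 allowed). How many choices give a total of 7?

2

The generating function for the choices is (1 + q + q² + q³ + q⁴)·(1 + q² + q⁴ + q⁶ + q⁸); the count is [q⁷].
(1 + q + q² + q³ + q⁴) has coefficients 1,1,1,1,1 for degrees 0…4.
(1 + q² + q⁴ + q⁶ + q⁸) has coefficients 1,0,1,0,1,0,1,0 for degrees 0…7.
[q⁷] = 1·0 + 1·1 + 1·0 + 1·1 + 1·0 = 2.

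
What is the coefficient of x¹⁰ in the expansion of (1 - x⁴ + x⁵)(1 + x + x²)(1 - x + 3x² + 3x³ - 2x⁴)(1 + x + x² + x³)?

(1 - x⁴ + x⁵) has coefficients 1,0,0,0,-1,1 for degrees 0…5.
(1 + x + x²) has coefficients 1,1,1,0,0,0,0,0,0,0,0 for degrees 0…10.
Multiplying by (1 - x + 3x² + 3x³ - 2x⁴) gives running coefficients 1,0,3,5,4,1,-2,0,0,0,0 for degrees 0…10.
Finally multiplying by (1 + x + x² + x³), the product of all factors after the first has coefficients 1,1,4,9,12,13,8,3,-1,-2,0 for degrees 0…10.
[x¹⁰] = 1·0 − 1·8 + 1·13 = 5.

5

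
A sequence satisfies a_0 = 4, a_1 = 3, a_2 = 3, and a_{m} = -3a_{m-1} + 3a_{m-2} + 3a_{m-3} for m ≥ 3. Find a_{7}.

The ordinary generating function has denominator 1 + 3y - 3y^2 - 3y^3.
Iterating the recurrence: a_0,…,a_{7} = 4, 3, 3, 12, -18, 99, -315, 1188.

1188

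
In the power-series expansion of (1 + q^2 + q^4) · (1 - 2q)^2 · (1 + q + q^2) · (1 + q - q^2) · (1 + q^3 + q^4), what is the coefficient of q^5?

(1 + q^2 + q^4) has coefficients 1,0,1,0,1 for degrees 0…4.
(1 - 2q)^2 has coefficients 1,-4,4,0,0,0 for degrees 0…5.
Multiplying by (1 + q + q^2) gives running coefficients 1,-3,1,0,4,0 for degrees 0…5.
Multiplying by (1 + q - q^2) gives running coefficients 1,-2,-3,4,3,4 for degrees 0…5.
Finally multiplying by (1 + q^3 + q^4), the product of all factors after the first has coefficients 1,-2,-3,5,2,-1 for degrees 0…5.
[q^5] = 1·(-1) + 1·5 + 1·(-2) = 2.

2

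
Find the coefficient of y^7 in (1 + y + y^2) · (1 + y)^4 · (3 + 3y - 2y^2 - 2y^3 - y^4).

-43

(1 + y + y^2) has coefficients 1,1,1 for degrees 0…2.
(1 + y)^4 has coefficients 1,4,6,4,1,0,0,0 for degrees 0…7.
Finally multiplying by (3 + 3y - 2y^2 - 2y^3 - y^4), the product of all factors after the first has coefficients 3,15,28,20,-6,-21,-16,-6 for degrees 0…7.
[y^7] = 1·(-6) + 1·(-16) + 1·(-21) = -43.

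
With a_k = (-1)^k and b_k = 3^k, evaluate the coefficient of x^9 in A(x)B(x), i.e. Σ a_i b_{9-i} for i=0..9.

This is [x^9] in the product of the two ordinary generating functions.
Σ = 1·19683 − 1·6561 + 1·2187 − 1·729 + 1·243 − 1·81 + 1·27 − 1·9 + 1·3 − 1·1 = 14762.

14762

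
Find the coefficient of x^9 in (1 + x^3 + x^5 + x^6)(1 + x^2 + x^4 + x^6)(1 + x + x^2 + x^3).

(1 + x^3 + x^5 + x^6) has coefficients 1,0,0,1,0,1,1 for degrees 0…6.
(1 + x^2 + x^4 + x^6) has coefficients 1,0,1,0,1,0,1,0,0,0 for degrees 0…9.
Finally multiplying by (1 + x + x^2 + x^3), the product of all factors after the first has coefficients 1,1,2,2,2,2,2,2,1,1 for degrees 0…9.
[x^9] = 1·1 + 1·2 + 1·2 + 1·2 = 7.

7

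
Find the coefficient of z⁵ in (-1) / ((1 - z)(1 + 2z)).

The denominator gives the recurrence a_n = −a_(n−1) + 2a_(n−2) for n ≥ 2; the numerator fixes a_0 = -1, a_1 = 1.
Iterating: -1, 1, -3, 5, -11, 21, so a_5 = 21.

21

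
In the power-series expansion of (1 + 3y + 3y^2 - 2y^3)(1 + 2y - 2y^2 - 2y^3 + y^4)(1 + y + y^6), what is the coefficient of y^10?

(1 + 3y + 3y^2 - 2y^3) has coefficients 1,3,3,-2 for degrees 0…3.
(1 + 2y - 2y^2 - 2y^3 + y^4) has coefficients 1,2,-2,-2,1,0,0,0,0,0,0 for degrees 0…10.
Finally multiplying by (1 + y + y^6), the product of all factors after the first has coefficients 1,3,0,-4,-1,1,1,2,-2,-2,1 for degrees 0…10.
[y^10] = 1·1 + 3·(-2) + 3·(-2) − 2·2 = -15.

-15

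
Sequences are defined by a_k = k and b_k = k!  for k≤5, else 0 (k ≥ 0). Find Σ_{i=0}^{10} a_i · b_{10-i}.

821

This is [x^10] in the product of the two ordinary generating functions.
Σ = 0·0 + 1·0 + 2·0 + 3·0 + 4·0 + 5·120 + 6·24 + 7·6 + 8·2 + 9·1 + 10·1 = 821.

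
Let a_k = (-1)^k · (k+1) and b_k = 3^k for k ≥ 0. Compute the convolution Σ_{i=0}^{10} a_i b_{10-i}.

33218

Write out a_i and b_{10-i} for i = 0,…,10 and sum the products.
Σ = 1·59049 − 2·19683 + 3·6561 − 4·2187 + 5·729 − 6·243 + 7·81 − 8·27 + 9·9 − 10·3 + 11·1 = 33218.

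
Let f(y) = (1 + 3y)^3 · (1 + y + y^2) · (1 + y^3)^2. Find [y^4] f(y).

74

(1 + 3y)^3 has coefficients 1,9,27,27 for degrees 0…3.
(1 + y + y^2) has coefficients 1,1,1,0,0 for degrees 0…4.
Finally multiplying by (1 + y^3)^2, the product of all factors after the first has coefficients 1,1,1,2,2 for degrees 0…4.
[y^4] = 1·2 + 9·2 + 27·1 + 27·1 = 74.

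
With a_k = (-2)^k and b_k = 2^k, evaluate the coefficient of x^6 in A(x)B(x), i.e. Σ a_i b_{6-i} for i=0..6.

The convolution is the x^6 coefficient of A(x)B(x).
Σ = 1·64 − 2·32 + 4·16 − 8·8 + 16·4 − 32·2 + 64·1 = 64.

64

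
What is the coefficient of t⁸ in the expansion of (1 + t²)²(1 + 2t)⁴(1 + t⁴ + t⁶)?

107

(1 + t²)² has coefficients 1,0,2,0,1 for degrees 0…4.
(1 + 2t)⁴ has coefficients 1,8,24,32,16,0,0,0,0 for degrees 0…8.
Finally multiplying by (1 + t⁴ + t⁶), the product of all factors after the first has coefficients 1,8,24,32,17,8,25,40,40 for degrees 0…8.
[t⁸] = 1·40 + 2·25 + 1·17 = 107.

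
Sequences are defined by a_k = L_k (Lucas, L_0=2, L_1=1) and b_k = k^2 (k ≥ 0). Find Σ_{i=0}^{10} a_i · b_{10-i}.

2009

This is [x^10] in the product of the two ordinary generating functions.
Σ = 2·100 + 1·81 + 3·64 + 4·49 + 7·36 + 11·25 + 18·16 + 29·9 + 47·4 + 76·1 + 123·0 = 2009.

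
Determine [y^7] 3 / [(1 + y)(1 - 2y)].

255

Partial fractions give a closed form: a_n = (1)·(-1)^n + (2)·2^n.
At n = 7: a_7 = 255.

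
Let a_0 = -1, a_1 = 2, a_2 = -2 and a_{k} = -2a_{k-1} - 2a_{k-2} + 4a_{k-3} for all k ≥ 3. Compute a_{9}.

The ordinary generating function has denominator 1 + 2x + 2x^2 - 4x^3.
Iterating the recurrence: a_0,…,a_{9} = -1, 2, -2, -4, 20, -40, 24, 112, -432, 736.

736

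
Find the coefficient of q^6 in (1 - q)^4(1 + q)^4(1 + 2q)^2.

(1 - q)^4 has coefficients 1,-4,6,-4,1 for degrees 0…4.
(1 + q)^4 has coefficients 1,4,6,4,1,0,0 for degrees 0…6.
Finally multiplying by (1 + 2q)^2, the product of all factors after the first has coefficients 1,8,26,44,41,20,4 for degrees 0…6.
[q^6] = 1·4 − 4·20 + 6·41 − 4·44 + 1·26 = 20.

20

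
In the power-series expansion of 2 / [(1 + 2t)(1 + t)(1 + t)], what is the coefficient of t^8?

The denominator gives the recurrence a_n = −4a_(n−1) − 5a_(n−2) − 2a_(n−3) for n ≥ 3; the numerator fixes a_0 = 2, a_1 = -8, a_2 = 22.
Iterating: 2, -8, 22, -52, 114, -240, 494, -1004, 2026, so a_8 = 2026.

2026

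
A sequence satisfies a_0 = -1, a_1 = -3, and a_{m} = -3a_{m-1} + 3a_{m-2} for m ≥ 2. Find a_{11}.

The ordinary generating function has denominator 1 + 3y - 3y^2.
Iterating the recurrence: a_0,…,a_{11} = -1, -3, 6, -27, 99, -378, 1431, -5427, 20574, -78003, 295731, -1121202.

-1121202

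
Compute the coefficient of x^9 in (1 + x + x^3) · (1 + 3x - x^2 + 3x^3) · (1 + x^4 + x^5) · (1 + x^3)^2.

26

(1 + x + x^3) has coefficients 1,1,0,1 for degrees 0…3.
(1 + 3x - x^2 + 3x^3) has coefficients 1,3,-1,3,0,0,0,0,0,0 for degrees 0…9.
Multiplying by (1 + x^4 + x^5) gives running coefficients 1,3,-1,3,1,4,2,2,3,0 for degrees 0…9.
Finally multiplying by (1 + x^3)^2, the product of all factors after the first has coefficients 1,3,-1,5,7,2,9,7,10,7 for degrees 0…9.
[x^9] = 1·7 + 1·10 + 1·9 = 26.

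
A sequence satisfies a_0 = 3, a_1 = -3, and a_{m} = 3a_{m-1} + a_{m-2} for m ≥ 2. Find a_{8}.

The ordinary generating function has denominator 1 - 3x - x^2.
Iterating the recurrence: a_0,…,a_{8} = 3, -3, -6, -21, -69, -228, -753, -2487, -8214.

-8214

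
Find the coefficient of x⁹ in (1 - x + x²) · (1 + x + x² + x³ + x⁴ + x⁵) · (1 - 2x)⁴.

(1 - x + x²) has coefficients 1,-1,1 for degrees 0…2.
(1 + x + x² + x³ + x⁴ + x⁵) has coefficients 1,1,1,1,1,1,0,0,0,0 for degrees 0…9.
Finally multiplying by (1 - 2x)⁴, the product of all factors after the first has coefficients 1,-7,17,-15,1,1,0,8,-16,16 for degrees 0…9.
[x⁹] = 1·16 − 1·(-16) + 1·8 = 40.

40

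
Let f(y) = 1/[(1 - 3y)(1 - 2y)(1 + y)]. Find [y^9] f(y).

Partial fractions give a closed form: a_n = (9/4)·3^n + (-4/3)·2^n + (1/12)·(-1)^n.
At n = 9: a_9 = 43604.

43604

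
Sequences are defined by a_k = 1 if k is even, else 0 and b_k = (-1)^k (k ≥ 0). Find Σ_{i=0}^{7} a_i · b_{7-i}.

-4

Write out a_i and b_{7-i} for i = 0,…,7 and sum the products.
Σ = 1·(-1) + 0·1 + 1·(-1) + 0·1 + 1·(-1) + 0·1 + 1·(-1) + 0·1 = -4.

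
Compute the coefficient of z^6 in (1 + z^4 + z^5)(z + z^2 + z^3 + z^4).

2

(1 + z^4 + z^5) has coefficients 1,0,0,0,1,1 for degrees 0…5.
(z + z^2 + z^3 + z^4) has coefficients 0,1,1,1,1,0,0 for degrees 0…6.
[z^6] = 1·0 + 1·1 + 1·1 = 2.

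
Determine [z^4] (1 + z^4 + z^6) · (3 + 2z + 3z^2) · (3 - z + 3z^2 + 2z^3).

(1 + z^4 + z^6) has coefficients 1,0,0,0,1 for degrees 0…4.
(3 + 2z + 3z^2) has coefficients 3,2,3,0,0 for degrees 0…4.
Finally multiplying by (3 - z + 3z^2 + 2z^3), the product of all factors after the first has coefficients 9,3,16,9,13 for degrees 0…4.
[z^4] = 1·13 + 1·9 = 22.

22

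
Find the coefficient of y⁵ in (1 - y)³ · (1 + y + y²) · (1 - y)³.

(1 - y)³ has coefficients 1,-3,3,-1 for degrees 0…3.
(1 + y + y²) has coefficients 1,1,1,0,0,0 for degrees 0…5.
Finally multiplying by (1 - y)³, the product of all factors after the first has coefficients 1,-2,1,-1,2,-1 for degrees 0…5.
[y⁵] = 1·(-1) − 3·2 + 3·(-1) − 1·1 = -11.

-11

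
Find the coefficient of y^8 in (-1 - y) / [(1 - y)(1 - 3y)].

-13121

Partial fractions give a closed form: a_n = (1)·1^n + (-2)·3^n.
At n = 8: a_8 = -13121.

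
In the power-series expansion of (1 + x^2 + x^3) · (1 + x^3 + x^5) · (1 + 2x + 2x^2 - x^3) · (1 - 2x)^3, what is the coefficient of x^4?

8

(1 + x^2 + x^3) has coefficients 1,0,1,1 for degrees 0…3.
(1 + x^3 + x^5) has coefficients 1,0,0,1,0 for degrees 0…4.
Multiplying by (1 + 2x + 2x^2 - x^3) gives running coefficients 1,2,2,0,2 for degrees 0…4.
Finally multiplying by (1 - 2x)^3, the product of all factors after the first has coefficients 1,-4,2,4,10 for degrees 0…4.
[x^4] = 1·10 + 1·2 + 1·(-4) = 8.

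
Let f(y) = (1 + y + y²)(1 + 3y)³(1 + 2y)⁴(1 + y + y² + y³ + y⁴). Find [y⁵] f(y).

(1 + y + y²) has coefficients 1,1,1 for degrees 0…2.
(1 + 3y)³ has coefficients 1,9,27,27,0,0 for degrees 0…5.
Multiplying by (1 + 2y)⁴ gives running coefficients 1,17,123,491,1168,1656 for degrees 0…5.
Finally multiplying by (1 + y + y² + y³ + y⁴), the product of all factors after the first has coefficients 1,18,141,632,1800,3455 for degrees 0…5.
[y⁵] = 1·3455 + 1·1800 + 1·632 = 5887.

5887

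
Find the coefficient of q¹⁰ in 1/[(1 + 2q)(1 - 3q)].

Partial fractions give a closed form: a_n = (2/5)·(-2)^n + (3/5)·3^n.
At n = 10: a_10 = 35839.

35839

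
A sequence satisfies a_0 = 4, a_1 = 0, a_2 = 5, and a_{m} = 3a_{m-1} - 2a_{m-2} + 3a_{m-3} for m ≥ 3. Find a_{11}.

63633

The ordinary generating function has denominator 1 - 3z + 2z^2 - 3z^3.
Iterating the recurrence: a_0,…,a_{11} = 4, 0, 5, 27, 71, 174, 461, 1248, 3344, 8919, 23813, 63633.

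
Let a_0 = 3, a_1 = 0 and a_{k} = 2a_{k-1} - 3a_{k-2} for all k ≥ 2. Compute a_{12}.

The ordinary generating function has denominator 1 - 2y + 3y^2.
Iterating the recurrence: a_0,…,a_{12} = 3, 0, -9, -18, -9, 36, 99, 90, -117, -504, -657, 198, 2367.

2367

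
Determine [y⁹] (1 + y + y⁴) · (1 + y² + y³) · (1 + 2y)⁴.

(1 + y + y⁴) has coefficients 1,1,0,0,1 for degrees 0…4.
(1 + y² + y³) has coefficients 1,0,1,1,0,0,0,0,0,0 for degrees 0…9.
Finally multiplying by (1 + 2y)⁴, the product of all factors after the first has coefficients 1,8,25,41,48,56,48,16,0,0 for degrees 0…9.
[y⁹] = 1·0 + 1·0 + 1·56 = 56.

56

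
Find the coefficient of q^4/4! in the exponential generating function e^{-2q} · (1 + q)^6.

-56

The EGF product rule gives c_4 = Σ_{k_1+k_2=4} C(4; k_1,k_2) · ∏ g_i(k_i), where e^{-2q} gives (-2)^k; (1+q)^6 gives the falling factorial (6)_k.
g_1(k) for k = 0…4: 1, -2, 4, -8, 16.
g_2(k) for k = 0…4: 1, 6, 30, 120, 360.
c_4 = Σ_k C(4,k)·g_1(k)·g_2(4−k) = 1·1·360 + 4·(-2)·120 + 6·4·30 + 4·(-8)·6 + 1·16·1 = 360 − 960 + 720 − 192 + 16 = -56.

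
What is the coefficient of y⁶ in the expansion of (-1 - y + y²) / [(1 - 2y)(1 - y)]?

-159

The denominator gives the recurrence a_n = 3a_(n−1) − 2a_(n−2) for n ≥ 3; the numerator fixes a_0 = -1, a_1 = -4, a_2 = -9.
Iterating: -1, -4, -9, -19, -39, -79, -159, so a_6 = -159.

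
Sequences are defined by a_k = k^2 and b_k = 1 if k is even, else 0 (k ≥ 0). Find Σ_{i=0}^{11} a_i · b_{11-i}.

286

The convolution is the t^11 coefficient of A(t)B(t).
Σ = 0·0 + 1·1 + 4·0 + 9·1 + 16·0 + 25·1 + 36·0 + 49·1 + 64·0 + 81·1 + 100·0 + 121·1 = 286.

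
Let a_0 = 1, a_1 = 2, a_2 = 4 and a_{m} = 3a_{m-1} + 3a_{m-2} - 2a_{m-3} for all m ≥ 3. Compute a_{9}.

37576

The ordinary generating function has denominator 1 - 3y - 3y^2 + 2y^3.
Iterating the recurrence: a_0,…,a_{9} = 1, 2, 4, 16, 56, 208, 760, 2792, 10240, 37576.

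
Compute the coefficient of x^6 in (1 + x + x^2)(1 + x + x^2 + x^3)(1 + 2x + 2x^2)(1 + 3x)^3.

(1 + x + x^2) has coefficients 1,1,1 for degrees 0…2.
(1 + x + x^2 + x^3) has coefficients 1,1,1,1,0,0,0 for degrees 0…6.
Multiplying by (1 + 2x + 2x^2) gives running coefficients 1,3,5,5,4,2,0 for degrees 0…6.
Finally multiplying by (1 + 3x)^3, the product of all factors after the first has coefficients 1,12,59,158,265,308,261 for degrees 0…6.
[x^6] = 1·261 + 1·308 + 1·265 = 834.

834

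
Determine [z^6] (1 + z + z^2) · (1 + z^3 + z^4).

(1 + z + z^2) has coefficients 1,1,1 for degrees 0…2.
(1 + z^3 + z^4) has coefficients 1,0,0,1,1,0,0 for degrees 0…6.
[z^6] = 1·0 + 1·0 + 1·1 = 1.

1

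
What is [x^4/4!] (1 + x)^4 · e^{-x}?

The EGF product rule gives c_4 = Σ_{k_1+k_2=4} C(4; k_1,k_2) · ∏ g_i(k_i), where (1+x)^4 gives the falling factorial (4)_k; e^{-x} gives (-1)^k.
g_1(k) for k = 0…4: 1, 4, 12, 24, 24.
g_2(k) for k = 0…4: 1, -1, 1, -1, 1.
c_4 = Σ_k C(4,k)·g_1(k)·g_2(4−k) = 1·1·1 + 4·4·(-1) + 6·12·1 + 4·24·(-1) + 1·24·1 = 1 − 16 + 72 − 96 + 24 = -15.

-15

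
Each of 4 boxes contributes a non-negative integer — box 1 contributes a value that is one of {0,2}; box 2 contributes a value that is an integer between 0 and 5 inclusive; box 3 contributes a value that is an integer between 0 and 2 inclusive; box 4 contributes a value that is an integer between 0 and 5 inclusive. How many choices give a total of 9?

The generating function for the choices is (1 + y^2)·(1 + y + y^2 + y^3 + y^4 + y^5)·(1 + y + y^2)·(1 + y + y^2 + y^3 + y^4 + y^5); the count is [y^9].
(1 + y^2) has coefficients 1,0,1 for degrees 0…2.
(1 + y + y^2 + y^3 + y^4 + y^5) has coefficients 1,1,1,1,1,1,0,0,0,0 for degrees 0…9.
Multiplying by (1 + y + y^2) gives running coefficients 1,2,3,3,3,3,2,1,0,0 for degrees 0…9.
Finally multiplying by (1 + y + y^2 + y^3 + y^4 + y^5), the product of all factors after the first has coefficients 1,3,6,9,12,15,16,15,12,9 for degrees 0…9.
[y^9] = 1·9 + 1·15 = 24.

24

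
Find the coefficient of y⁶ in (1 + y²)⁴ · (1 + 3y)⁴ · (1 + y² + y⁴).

(1 + y²)⁴ has coefficients 1,0,4,0,6,0,4 for degrees 0…6.
(1 + 3y)⁴ has coefficients 1,12,54,108,81,0,0 for degrees 0…6.
Finally multiplying by (1 + y² + y⁴), the product of all factors after the first has coefficients 1,12,55,120,136,120,135 for degrees 0…6.
[y⁶] = 1·135 + 4·136 + 6·55 + 4·1 = 1013.

1013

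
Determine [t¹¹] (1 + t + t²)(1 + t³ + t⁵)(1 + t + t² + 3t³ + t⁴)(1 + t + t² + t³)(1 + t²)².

(1 + t + t²) has coefficients 1,1,1 for degrees 0…2.
(1 + t³ + t⁵) has coefficients 1,0,0,1,0,1,0,0,0,0,0,0 for degrees 0…11.
Multiplying by (1 + t + t² + 3t³ + t⁴) gives running coefficients 1,1,1,4,2,2,4,2,3,1,0,0 for degrees 0…11.
Multiplying by (1 + t + t² + t³) gives running coefficients 1,2,3,7,8,9,12,10,11,10,6,4 for degrees 0…11.
Finally multiplying by (1 + t²)², the product of all factors after the first has coefficients 1,2,5,11,15,25,31,35,43,39,40,34 for degrees 0…11.
[t¹¹] = 1·34 + 1·40 + 1·39 = 113.

113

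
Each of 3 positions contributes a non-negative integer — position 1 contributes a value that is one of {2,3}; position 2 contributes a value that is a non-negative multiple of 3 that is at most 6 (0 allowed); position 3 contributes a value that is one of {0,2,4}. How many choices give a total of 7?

2

The generating function for the choices is (q^2 + q^3)·(1 + q^3 + q^6)·(1 + q^2 + q^4); the count is [q^7].
(q^2 + q^3) has coefficients 0,0,1,1 for degrees 0…3.
(1 + q^3 + q^6) has coefficients 1,0,0,1,0,0,1,0 for degrees 0…7.
Finally multiplying by (1 + q^2 + q^4), the product of all factors after the first has coefficients 1,0,1,1,1,1,1,1 for degrees 0…7.
[q^7] = 1·1 + 1·1 = 2.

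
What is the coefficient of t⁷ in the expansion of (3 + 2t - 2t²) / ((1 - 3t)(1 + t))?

5650

The denominator gives the recurrence a_n = 2a_(n−1) + 3a_(n−2) for n ≥ 3; the numerator fixes a_0 = 3, a_1 = 8, a_2 = 23.
Iterating: 3, 8, 23, 70, 209, 628, 1883, 5650, so a_7 = 5650.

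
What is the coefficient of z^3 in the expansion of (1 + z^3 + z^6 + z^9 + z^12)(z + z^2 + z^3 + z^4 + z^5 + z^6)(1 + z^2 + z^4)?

(1 + z^3 + z^6 + z^9 + z^12) has coefficients 1,0,0,1 for degrees 0…3.
(z + z^2 + z^3 + z^4 + z^5 + z^6) has coefficients 0,1,1,1 for degrees 0…3.
Finally multiplying by (1 + z^2 + z^4), the product of all factors after the first has coefficients 0,1,1,2 for degrees 0…3.
[z^3] = 1·2 + 1·0 = 2.

2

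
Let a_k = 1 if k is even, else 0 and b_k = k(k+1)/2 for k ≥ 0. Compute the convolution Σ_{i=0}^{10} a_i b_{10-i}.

125

Write out a_i and b_{10-i} for i = 0,…,10 and sum the products.
Σ = 1·55 + 0·45 + 1·36 + 0·28 + 1·21 + 0·15 + 1·10 + 0·6 + 1·3 + 0·1 + 1·0 = 125.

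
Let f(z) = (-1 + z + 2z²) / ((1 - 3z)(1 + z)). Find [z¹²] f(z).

-177147

The denominator gives the recurrence a_n = 2a_(n−1) + 3a_(n−2) for n ≥ 3; the numerator fixes a_0 = -1, a_1 = -1, a_2 = -3.
Iterating: -1, -1, -3, -9, -27, -81, -243, -729, -2187, -6561, -19683, -59049, -177147, so a_12 = -177147.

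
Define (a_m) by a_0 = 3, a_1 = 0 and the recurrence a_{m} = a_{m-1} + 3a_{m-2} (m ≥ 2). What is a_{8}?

The ordinary generating function has denominator 1 - t - 3t^2.
Iterating the recurrence: a_0,…,a_{8} = 3, 0, 9, 9, 36, 63, 171, 360, 873.

873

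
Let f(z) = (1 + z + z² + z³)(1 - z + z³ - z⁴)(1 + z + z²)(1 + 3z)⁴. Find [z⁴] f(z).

255

(1 + z + z² + z³) has coefficients 1,1,1,1 for degrees 0…3.
(1 - z + z³ - z⁴) has coefficients 1,-1,0,1,-1 for degrees 0…4.
Multiplying by (1 + z + z²) gives running coefficients 1,0,0,0,0 for degrees 0…4.
Finally multiplying by (1 + 3z)⁴, the product of all factors after the first has coefficients 1,12,54,108,81 for degrees 0…4.
[z⁴] = 1·81 + 1·108 + 1·54 + 1·12 = 255.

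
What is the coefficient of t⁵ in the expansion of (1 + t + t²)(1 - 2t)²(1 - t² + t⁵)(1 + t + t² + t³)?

(1 + t + t²) has coefficients 1,1,1 for degrees 0…2.
(1 - 2t)² has coefficients 1,-4,4,0,0,0 for degrees 0…5.
Multiplying by (1 - t² + t⁵) gives running coefficients 1,-4,3,4,-4,1 for degrees 0…5.
Finally multiplying by (1 + t + t² + t³), the product of all factors after the first has coefficients 1,-3,0,4,-1,4 for degrees 0…5.
[t⁵] = 1·4 + 1·(-1) + 1·4 = 7.

7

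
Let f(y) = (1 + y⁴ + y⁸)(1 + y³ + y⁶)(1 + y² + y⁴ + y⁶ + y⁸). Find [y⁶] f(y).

3

(1 + y⁴ + y⁸) has coefficients 1,0,0,0,1,0,0 for degrees 0…6.
(1 + y³ + y⁶) has coefficients 1,0,0,1,0,0,1 for degrees 0…6.
Finally multiplying by (1 + y² + y⁴ + y⁶ + y⁸), the product of all factors after the first has coefficients 1,0,1,1,1,1,2 for degrees 0…6.
[y⁶] = 1·2 + 1·1 = 3.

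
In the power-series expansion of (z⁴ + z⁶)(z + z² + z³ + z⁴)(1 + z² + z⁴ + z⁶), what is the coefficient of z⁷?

3

(z⁴ + z⁶) has coefficients 0,0,0,0,1,0,1 for degrees 0…6.
(z + z² + z³ + z⁴) has coefficients 0,1,1,1,1,0,0,0 for degrees 0…7.
Finally multiplying by (1 + z² + z⁴ + z⁶), the product of all factors after the first has coefficients 0,1,1,2,2,2,2,2 for degrees 0…7.
[z⁷] = 1·2 + 1·1 = 3.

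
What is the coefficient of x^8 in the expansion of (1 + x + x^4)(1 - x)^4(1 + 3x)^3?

(1 + x + x^4) has coefficients 1,1,0,0,1 for degrees 0…4.
(1 - x)^4 has coefficients 1,-4,6,-4,1,0,0,0,0 for degrees 0…8.
Finally multiplying by (1 + 3x)^3, the product of all factors after the first has coefficients 1,5,-3,-31,19,63,-81,27,0 for degrees 0…8.
[x^8] = 1·0 + 1·27 + 1·19 = 46.

46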